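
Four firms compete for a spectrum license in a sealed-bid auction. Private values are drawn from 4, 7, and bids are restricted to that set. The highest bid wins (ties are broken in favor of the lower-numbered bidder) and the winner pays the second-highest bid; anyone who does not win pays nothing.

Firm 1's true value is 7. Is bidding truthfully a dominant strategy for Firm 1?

Check each profile of the others' bids and compare truth against every alternative bid.
Others bid (4, 4, 4): truth gives 3, best alternative gives 3.
Others bid (4, 4, 7): truth gives 0, best alternative gives 0.
Others bid (4, 7, 4): truth gives 0, best alternative gives 0.
Others bid (4, 7, 7): truth gives 0, best alternative gives 0.
Others bid (7, 4, 4): truth gives 0, best alternative gives 0.
Others bid (7, 4, 7): truth gives 0, best alternative gives 0.
(Remaining 2 profiles checked similarly; truth is weakly best in each.)
In every case the truthful bid is at least as good as any alternative, so it is a dominant strategy.

Yes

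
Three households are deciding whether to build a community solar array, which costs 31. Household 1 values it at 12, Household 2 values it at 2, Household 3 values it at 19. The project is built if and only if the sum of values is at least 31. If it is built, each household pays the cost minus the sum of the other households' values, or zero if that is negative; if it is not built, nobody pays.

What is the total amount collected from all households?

27

Total value 33 ≥ cost 31, so it is built.
Household 1: others sum to 21; max(0, 31 - 21) = 10.
Household 2: others sum to 31; max(0, 31 - 31) = 0.
Household 3: others sum to 14; max(0, 31 - 14) = 17.
Total collected = 10 + 0 + 17 = 27.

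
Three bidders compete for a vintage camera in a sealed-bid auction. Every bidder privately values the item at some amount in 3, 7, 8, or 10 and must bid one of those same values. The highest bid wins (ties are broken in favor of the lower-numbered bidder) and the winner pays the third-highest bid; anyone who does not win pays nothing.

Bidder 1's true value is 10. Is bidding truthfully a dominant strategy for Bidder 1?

Yes

Check each profile of the others' bids and compare truth against every alternative bid.
Others bid (3, 10): truth gives 7, best alternative gives 0.
Others bid (10, 3): truth gives 7, best alternative gives 0.
Others bid (7, 10): truth gives 3, best alternative gives 0.
Others bid (10, 7): truth gives 3, best alternative gives 0.
Others bid (8, 10): truth gives 2, best alternative gives 0.
Others bid (10, 8): truth gives 2, best alternative gives 0.
(Remaining 10 profiles checked similarly; truth is weakly best in each.)
In every case the truthful bid is at least as good as any alternative, so it is a dominant strategy.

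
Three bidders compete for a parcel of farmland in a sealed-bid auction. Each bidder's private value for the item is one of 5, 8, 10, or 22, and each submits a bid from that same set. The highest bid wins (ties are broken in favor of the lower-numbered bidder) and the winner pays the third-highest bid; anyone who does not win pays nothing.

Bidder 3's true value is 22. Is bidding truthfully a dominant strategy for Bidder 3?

Check each profile of the others' bids and compare truth against every alternative bid.
Others bid (5, 10): truth gives 17, best alternative gives 0.
Others bid (10, 5): truth gives 17, best alternative gives 0.
Others bid (8, 10): truth gives 14, best alternative gives 0.
Others bid (10, 8): truth gives 14, best alternative gives 0.
Others bid (10, 10): truth gives 12, best alternative gives 0.
Others bid (5, 5): truth gives 17, best alternative gives 17.
(Remaining 10 profiles checked similarly; truth is weakly best in each.)
In every case the truthful bid is at least as good as any alternative, so it is a dominant strategy.

Yes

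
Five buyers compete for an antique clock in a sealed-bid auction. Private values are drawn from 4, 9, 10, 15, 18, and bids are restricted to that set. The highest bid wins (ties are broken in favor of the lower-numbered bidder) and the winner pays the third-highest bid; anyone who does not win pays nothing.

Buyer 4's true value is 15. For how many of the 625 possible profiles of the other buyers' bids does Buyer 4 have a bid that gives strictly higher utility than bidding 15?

Others bid (4, 4, 4, 18): truth gives 0; bid 18 gives 11 > 0. Violating.
Others bid (4, 4, 9, 18): truth gives 0; bid 18 gives 6 > 0. Violating.
Others bid (4, 4, 10, 18): truth gives 0; bid 18 gives 5 > 0. Violating.
Others bid (4, 4, 15, 4): truth gives 0; bid 18 gives 11 > 0. Violating.
Others bid (4, 4, 4, 4): truth gives 11; no alternative beats it.
Others bid (4, 4, 4, 9): truth gives 11; no alternative beats it.
(Checking all 625 profiles: 108 have a profitable deviation, 517 do not.)

108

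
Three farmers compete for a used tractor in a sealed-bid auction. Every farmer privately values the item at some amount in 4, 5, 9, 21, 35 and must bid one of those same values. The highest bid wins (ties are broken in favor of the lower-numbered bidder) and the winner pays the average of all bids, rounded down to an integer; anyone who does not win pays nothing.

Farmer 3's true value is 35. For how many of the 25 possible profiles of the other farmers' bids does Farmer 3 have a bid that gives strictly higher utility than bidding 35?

Others bid (4, 4): truth gives 21; bid 5 gives 31 > 21. Violating.
Others bid (4, 5): truth gives 21; bid 9 gives 29 > 21. Violating.
Others bid (4, 9): truth gives 19; bid 21 gives 24 > 19. Violating.
Others bid (5, 4): truth gives 21; bid 9 gives 29 > 21. Violating.
Others bid (4, 21): truth gives 15; no alternative beats it.
Others bid (4, 35): truth gives 0; no alternative beats it.
(Checking all 25 profiles: 9 have a profitable deviation, 16 do not.)

9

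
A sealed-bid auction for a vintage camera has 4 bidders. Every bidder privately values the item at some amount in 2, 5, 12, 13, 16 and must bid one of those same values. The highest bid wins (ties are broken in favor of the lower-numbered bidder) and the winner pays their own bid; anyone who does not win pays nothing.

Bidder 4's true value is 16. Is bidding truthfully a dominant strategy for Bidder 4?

Consider the case where Bidder 1 bids 2, Bidder 2 bids 2 and Bidder 3 bids 2.
Truthful bid 16: wins, pays 16, utility 16 - 16 = 0.
Bid 5 instead: wins, pays 5, utility 16 - 5 = 11.
Since 11 > 0, bidding 5 is strictly better here, so truthful bidding is not dominant.

No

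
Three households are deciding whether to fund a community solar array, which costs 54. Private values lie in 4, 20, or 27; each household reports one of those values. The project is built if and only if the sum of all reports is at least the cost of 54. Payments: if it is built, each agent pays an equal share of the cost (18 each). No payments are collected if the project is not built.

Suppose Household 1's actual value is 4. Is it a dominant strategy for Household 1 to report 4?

Check each profile of the others' reports and compare truth against every alternative report.
Others report (20, 20): truth gives 0, best alternative gives -14.
Others report (20, 27): truth gives 0, best alternative gives -14.
Others report (27, 20): truth gives 0, best alternative gives -14.
Others report (27, 27): truth gives -14, best alternative gives -14.
Others report (4, 4): truth gives 0, best alternative gives 0.
Others report (4, 20): truth gives 0, best alternative gives 0.
(Remaining 3 profiles checked similarly; truth is weakly best in each.)
In every case the truthful report is at least as good as any alternative, so it is a dominant strategy.

Yes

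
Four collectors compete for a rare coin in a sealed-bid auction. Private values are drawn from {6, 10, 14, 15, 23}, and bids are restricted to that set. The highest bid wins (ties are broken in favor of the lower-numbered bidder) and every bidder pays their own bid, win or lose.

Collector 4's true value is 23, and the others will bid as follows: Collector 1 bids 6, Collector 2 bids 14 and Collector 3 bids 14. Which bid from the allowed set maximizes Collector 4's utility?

15

Bid 6: loses but pays 6, utility -6.
Bid 10: loses but pays 10, utility -10.
Bid 14: loses but pays 14, utility -14.
Bid 15: wins, pays 15, utility 23 - 15 = 8.
Bid 23: wins, pays 23, utility 23 - 23 = 0.
The best choice is 15 with utility 8.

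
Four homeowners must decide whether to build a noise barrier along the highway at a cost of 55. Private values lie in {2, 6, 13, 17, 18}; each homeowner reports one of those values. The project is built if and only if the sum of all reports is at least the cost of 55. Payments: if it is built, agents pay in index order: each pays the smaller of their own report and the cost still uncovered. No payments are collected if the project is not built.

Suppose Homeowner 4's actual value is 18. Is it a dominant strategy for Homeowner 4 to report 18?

Check each profile of the others' reports and compare truth against every alternative report.
Others report (18, 18, 18): truth gives 17, best alternative gives 17.
Others report (17, 18, 18): truth gives 16, best alternative gives 16.
Others report (18, 17, 18): truth gives 16, best alternative gives 16.
Others report (18, 18, 17): truth gives 16, best alternative gives 16.
Others report (17, 17, 18): truth gives 15, best alternative gives 15.
Others report (17, 18, 17): truth gives 15, best alternative gives 15.
(Remaining 119 profiles checked similarly; truth is weakly best in each.)
In every case the truthful report is at least as good as any alternative, so it is a dominant strategy.

Yes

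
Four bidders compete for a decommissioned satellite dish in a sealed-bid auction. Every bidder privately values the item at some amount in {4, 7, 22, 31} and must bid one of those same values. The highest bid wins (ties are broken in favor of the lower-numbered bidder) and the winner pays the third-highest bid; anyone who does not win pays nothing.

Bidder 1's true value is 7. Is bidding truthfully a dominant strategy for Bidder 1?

Consider the case where Bidder 2 bids 4, Bidder 3 bids 4 and Bidder 4 bids 22.
Truthful bid 7: loses, pays 0, utility 0.
Bid 22 instead: wins, pays 4, utility 7 - 4 = 3.
Since 3 > 0, bidding 22 is strictly better here, so truthful bidding is not dominant.

No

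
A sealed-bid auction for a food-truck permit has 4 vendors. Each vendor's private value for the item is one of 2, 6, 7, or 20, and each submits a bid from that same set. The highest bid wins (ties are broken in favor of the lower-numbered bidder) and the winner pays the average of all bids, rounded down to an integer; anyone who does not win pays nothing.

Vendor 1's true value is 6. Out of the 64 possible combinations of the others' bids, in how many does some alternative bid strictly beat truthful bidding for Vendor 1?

13

Others bid (2, 2, 2): truth gives 3; bid 2 gives 4 > 3. Violating.
Others bid (2, 2, 7): truth gives 0; bid 7 gives 2 > 0. Violating.
Others bid (2, 6, 7): truth gives 0; bid 7 gives 1 > 0. Violating.
Others bid (2, 7, 2): truth gives 0; bid 7 gives 2 > 0. Violating.
Others bid (2, 2, 6): truth gives 2; no alternative beats it.
Others bid (2, 2, 20): truth gives 0; no alternative beats it.
(Checking all 64 profiles: 13 have a profitable deviation, 51 do not.)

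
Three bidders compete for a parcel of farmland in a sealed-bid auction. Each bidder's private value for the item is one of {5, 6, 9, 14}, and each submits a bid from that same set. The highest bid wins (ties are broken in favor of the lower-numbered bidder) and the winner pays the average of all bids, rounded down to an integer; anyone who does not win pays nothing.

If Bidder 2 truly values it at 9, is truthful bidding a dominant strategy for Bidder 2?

No

Consider the case where Bidder 1 bids 5 and Bidder 3 bids 5.
Truthful bid 9: wins, pays 6, utility 9 - 6 = 3.
Bid 6 instead: wins, pays 5, utility 9 - 5 = 4.
Since 4 > 3, bidding 6 is strictly better here, so truthful bidding is not dominant.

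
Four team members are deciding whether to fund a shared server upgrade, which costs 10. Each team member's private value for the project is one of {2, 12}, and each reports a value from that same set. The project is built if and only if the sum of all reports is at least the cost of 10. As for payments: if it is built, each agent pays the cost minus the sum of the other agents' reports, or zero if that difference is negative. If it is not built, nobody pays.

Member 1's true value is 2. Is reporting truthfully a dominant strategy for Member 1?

Check each profile of the others' reports and compare truth against every alternative report.
Others report (2, 2, 2): truth gives 0, best alternative gives -2.
Others report (2, 2, 12): truth gives 2, best alternative gives 2.
Others report (2, 12, 2): truth gives 2, best alternative gives 2.
Others report (2, 12, 12): truth gives 2, best alternative gives 2.
Others report (12, 2, 2): truth gives 2, best alternative gives 2.
Others report (12, 2, 12): truth gives 2, best alternative gives 2.
(Remaining 2 profiles checked similarly; truth is weakly best in each.)
In every case the truthful report is at least as good as any alternative, so it is a dominant strategy.

Yes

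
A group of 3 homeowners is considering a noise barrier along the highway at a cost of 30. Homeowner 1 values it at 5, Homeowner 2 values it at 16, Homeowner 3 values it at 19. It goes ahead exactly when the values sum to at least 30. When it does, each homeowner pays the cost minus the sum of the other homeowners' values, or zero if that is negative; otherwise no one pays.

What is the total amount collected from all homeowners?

Total value 40 ≥ cost 30, so it is built.
Homeowner 1: others sum to 35; max(0, 30 - 35) = 0.
Homeowner 2: others sum to 24; max(0, 30 - 24) = 6.
Homeowner 3: others sum to 21; max(0, 30 - 21) = 9.
Total collected = 0 + 6 + 9 = 15.

15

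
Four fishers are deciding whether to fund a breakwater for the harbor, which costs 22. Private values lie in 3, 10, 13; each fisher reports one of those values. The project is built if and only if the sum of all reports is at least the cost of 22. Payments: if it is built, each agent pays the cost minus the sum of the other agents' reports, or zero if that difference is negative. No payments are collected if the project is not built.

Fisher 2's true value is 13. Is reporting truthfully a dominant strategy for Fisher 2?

Check each profile of the others' reports and compare truth against every alternative report.
Others report (3, 10, 10): truth gives 13, best alternative gives 13.
Others report (3, 10, 13): truth gives 13, best alternative gives 13.
Others report (3, 13, 10): truth gives 13, best alternative gives 13.
Others report (3, 13, 13): truth gives 13, best alternative gives 13.
Others report (10, 3, 10): truth gives 13, best alternative gives 13.
Others report (10, 3, 13): truth gives 13, best alternative gives 13.
(Remaining 21 profiles checked similarly; truth is weakly best in each.)
In every case the truthful report is at least as good as any alternative, so it is a dominant strategy.

Yes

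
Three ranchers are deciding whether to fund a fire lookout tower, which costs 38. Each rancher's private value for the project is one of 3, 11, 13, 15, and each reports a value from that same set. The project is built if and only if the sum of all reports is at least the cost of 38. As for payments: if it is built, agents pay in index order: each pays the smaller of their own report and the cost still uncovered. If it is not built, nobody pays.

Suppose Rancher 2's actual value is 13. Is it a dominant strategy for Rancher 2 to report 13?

No

Consider the case where Rancher 1 reports 13 and Rancher 3 reports 15.
Truthful report 13: project built, pays 13, utility 13 - 13 = 0.
Report 11 instead: project built, pays 11, utility 13 - 11 = 2.
Since 2 > 0, reporting 11 is strictly better here, so truthful reporting is not dominant.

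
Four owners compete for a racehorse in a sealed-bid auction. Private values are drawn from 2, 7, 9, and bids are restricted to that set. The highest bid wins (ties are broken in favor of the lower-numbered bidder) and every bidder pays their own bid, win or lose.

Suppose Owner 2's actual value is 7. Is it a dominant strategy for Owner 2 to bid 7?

No

Consider the case where Owner 1 bids 2, Owner 3 bids 2 and Owner 4 bids 9.
Truthful bid 7: loses but pays 7, utility -7.
Bid 2 instead: loses but pays 2, utility -2.
Since -2 > -7, bidding 2 is strictly better here, so truthful bidding is not dominant.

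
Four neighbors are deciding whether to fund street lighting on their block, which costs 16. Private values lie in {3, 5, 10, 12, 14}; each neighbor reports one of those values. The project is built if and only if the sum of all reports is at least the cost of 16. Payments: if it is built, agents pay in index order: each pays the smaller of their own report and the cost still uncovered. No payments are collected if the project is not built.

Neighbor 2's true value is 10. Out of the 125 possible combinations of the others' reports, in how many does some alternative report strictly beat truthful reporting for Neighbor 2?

99

Others report (3, 3, 5): truth gives 0; report 5 gives 5 > 0. Violating.
Others report (3, 3, 10): truth gives 0; report 3 gives 7 > 0. Violating.
Others report (3, 3, 12): truth gives 0; report 3 gives 7 > 0. Violating.
Others report (3, 3, 14): truth gives 0; report 3 gives 7 > 0. Violating.
Others report (3, 3, 3): truth gives 0; no alternative beats it.
Others report (14, 3, 3): truth gives 8; no alternative beats it.
(Checking all 125 profiles: 99 have a profitable deviation, 26 do not.)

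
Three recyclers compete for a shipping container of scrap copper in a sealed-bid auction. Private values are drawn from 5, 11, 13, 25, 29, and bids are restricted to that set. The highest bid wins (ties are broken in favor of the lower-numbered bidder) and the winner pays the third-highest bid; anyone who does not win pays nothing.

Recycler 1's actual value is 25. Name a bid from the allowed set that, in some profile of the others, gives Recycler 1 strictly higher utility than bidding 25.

Suppose Recycler 2 bids 5 and Recycler 3 bids 29.
Bid 25: loses, pays 0, utility 0.
Bid 29: wins, pays 5, utility 25 - 5 = 20.
So bidding 29 beats truth here (20 > 0).

29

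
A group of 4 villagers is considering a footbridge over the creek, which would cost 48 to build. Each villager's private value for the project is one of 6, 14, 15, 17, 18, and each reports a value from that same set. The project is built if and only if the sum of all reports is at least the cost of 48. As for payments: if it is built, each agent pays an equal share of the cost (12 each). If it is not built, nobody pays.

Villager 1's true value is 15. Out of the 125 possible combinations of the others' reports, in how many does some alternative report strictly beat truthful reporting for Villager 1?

3

Others report (6, 6, 18): truth gives 0; report 18 gives 3 > 0. Violating.
Others report (6, 18, 6): truth gives 0; report 18 gives 3 > 0. Violating.
Others report (18, 6, 6): truth gives 0; report 18 gives 3 > 0. Violating.
Others report (6, 6, 6): truth gives 0; no alternative beats it.
Others report (6, 6, 14): truth gives 0; no alternative beats it.
(Checking all 125 profiles: 3 have a profitable deviation, 122 do not.)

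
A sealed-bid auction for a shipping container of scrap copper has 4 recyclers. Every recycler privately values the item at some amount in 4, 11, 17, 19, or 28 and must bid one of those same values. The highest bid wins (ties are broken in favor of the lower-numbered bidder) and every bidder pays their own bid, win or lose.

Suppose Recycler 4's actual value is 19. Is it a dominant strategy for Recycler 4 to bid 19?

Consider the case where Recycler 1 bids 4, Recycler 2 bids 4 and Recycler 3 bids 4.
Truthful bid 19: wins, pays 19, utility 19 - 19 = 0.
Bid 11 instead: wins, pays 11, utility 19 - 11 = 8.
Since 8 > 0, bidding 11 is strictly better here, so truthful bidding is not dominant.

No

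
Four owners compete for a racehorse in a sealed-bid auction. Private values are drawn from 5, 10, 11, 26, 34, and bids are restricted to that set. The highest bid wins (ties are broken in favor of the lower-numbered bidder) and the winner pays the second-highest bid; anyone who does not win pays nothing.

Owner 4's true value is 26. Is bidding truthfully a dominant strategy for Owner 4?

Yes

Check each profile of the others' bids and compare truth against every alternative bid.
Others bid (5, 5, 5): truth gives 21, best alternative gives 21.
Others bid (5, 5, 10): truth gives 16, best alternative gives 16.
Others bid (5, 10, 5): truth gives 16, best alternative gives 16.
Others bid (5, 10, 10): truth gives 16, best alternative gives 16.
Others bid (10, 5, 5): truth gives 16, best alternative gives 16.
Others bid (10, 5, 10): truth gives 16, best alternative gives 16.
(Remaining 119 profiles checked similarly; truth is weakly best in each.)
In every case the truthful bid is at least as good as any alternative, so it is a dominant strategy.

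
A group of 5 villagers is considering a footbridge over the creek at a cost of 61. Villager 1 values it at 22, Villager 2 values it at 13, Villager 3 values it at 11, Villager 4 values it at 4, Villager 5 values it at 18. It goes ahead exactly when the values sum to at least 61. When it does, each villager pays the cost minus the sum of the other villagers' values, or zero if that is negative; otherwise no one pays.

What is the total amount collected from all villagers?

Total value 68 ≥ cost 61, so it is built.
Villager 1: others sum to 46; max(0, 61 - 46) = 15.
Villager 2: others sum to 55; max(0, 61 - 55) = 6.
Villager 3: others sum to 57; max(0, 61 - 57) = 4.
Villager 4: others sum to 64; max(0, 61 - 64) = 0.
Villager 5: others sum to 50; max(0, 61 - 50) = 11.
Total collected = 15 + 6 + 4 + 0 + 11 = 36.

36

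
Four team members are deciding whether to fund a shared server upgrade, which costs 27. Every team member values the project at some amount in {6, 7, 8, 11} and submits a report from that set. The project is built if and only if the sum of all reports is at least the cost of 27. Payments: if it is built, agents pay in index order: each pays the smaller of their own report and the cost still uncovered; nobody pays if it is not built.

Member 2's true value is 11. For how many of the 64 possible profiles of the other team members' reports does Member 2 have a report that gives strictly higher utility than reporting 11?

63

Others report (6, 6, 7): truth gives 0; report 8 gives 3 > 0. Violating.
Others report (6, 6, 8): truth gives 0; report 7 gives 4 > 0. Violating.
Others report (6, 6, 11): truth gives 0; report 6 gives 5 > 0. Violating.
Others report (6, 7, 6): truth gives 0; report 8 gives 3 > 0. Violating.
Others report (6, 6, 6): truth gives 0; no alternative beats it.
(Checking all 64 profiles: 63 have a profitable deviation, 1 does not.)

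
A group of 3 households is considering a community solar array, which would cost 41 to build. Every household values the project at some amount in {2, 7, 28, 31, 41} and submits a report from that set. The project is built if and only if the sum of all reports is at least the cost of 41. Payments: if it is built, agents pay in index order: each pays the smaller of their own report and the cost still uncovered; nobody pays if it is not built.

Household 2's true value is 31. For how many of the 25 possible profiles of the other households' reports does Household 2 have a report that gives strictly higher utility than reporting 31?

Others report (2, 28): truth gives 0; report 28 gives 3 > 0. Violating.
Others report (2, 31): truth gives 0; report 28 gives 3 > 0. Violating.
Others report (2, 41): truth gives 0; report 2 gives 29 > 0. Violating.
Others report (7, 7): truth gives 0; report 28 gives 3 > 0. Violating.
Others report (2, 2): truth gives 0; no alternative beats it.
Others report (2, 7): truth gives 0; no alternative beats it.
(Checking all 25 profiles: 15 have a profitable deviation, 10 do not.)

15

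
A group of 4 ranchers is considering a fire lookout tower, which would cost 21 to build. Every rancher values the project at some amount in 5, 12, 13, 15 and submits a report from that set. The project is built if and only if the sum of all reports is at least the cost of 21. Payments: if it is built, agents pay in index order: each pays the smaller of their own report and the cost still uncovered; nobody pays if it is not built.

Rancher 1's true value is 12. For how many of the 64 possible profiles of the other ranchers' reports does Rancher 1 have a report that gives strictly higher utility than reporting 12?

63

Others report (5, 5, 12): truth gives 0; report 5 gives 7 > 0. Violating.
Others report (5, 5, 13): truth gives 0; report 5 gives 7 > 0. Violating.
Others report (5, 5, 15): truth gives 0; report 5 gives 7 > 0. Violating.
Others report (5, 12, 5): truth gives 0; report 5 gives 7 > 0. Violating.
Others report (5, 5, 5): truth gives 0; no alternative beats it.
(Checking all 64 profiles: 63 have a profitable deviation, 1 does not.)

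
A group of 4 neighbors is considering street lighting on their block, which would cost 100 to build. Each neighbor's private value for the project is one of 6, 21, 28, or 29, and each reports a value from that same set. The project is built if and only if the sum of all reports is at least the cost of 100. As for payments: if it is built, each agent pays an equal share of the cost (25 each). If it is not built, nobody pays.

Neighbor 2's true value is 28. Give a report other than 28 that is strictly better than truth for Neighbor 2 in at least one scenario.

29

Suppose Neighbor 1 reports 21, Neighbor 3 reports 21 and Neighbor 4 reports 29.
Report 28: project not built, utility 0.
Report 29: project built, pays 25, utility 28 - 25 = 3.
So reporting 29 beats truth here (3 > 0).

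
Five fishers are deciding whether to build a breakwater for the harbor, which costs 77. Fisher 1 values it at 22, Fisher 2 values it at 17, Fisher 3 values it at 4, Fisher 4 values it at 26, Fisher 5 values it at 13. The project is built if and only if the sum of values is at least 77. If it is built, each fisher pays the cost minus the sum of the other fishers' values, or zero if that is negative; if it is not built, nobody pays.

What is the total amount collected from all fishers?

Total value 82 ≥ cost 77, so it is built.
Fisher 1: others sum to 60; max(0, 77 - 60) = 17.
Fisher 2: others sum to 65; max(0, 77 - 65) = 12.
Fisher 3: others sum to 78; max(0, 77 - 78) = 0.
Fisher 4: others sum to 56; max(0, 77 - 56) = 21.
Fisher 5: others sum to 69; max(0, 77 - 69) = 8.
Total collected = 17 + 12 + 0 + 21 + 8 = 58.

58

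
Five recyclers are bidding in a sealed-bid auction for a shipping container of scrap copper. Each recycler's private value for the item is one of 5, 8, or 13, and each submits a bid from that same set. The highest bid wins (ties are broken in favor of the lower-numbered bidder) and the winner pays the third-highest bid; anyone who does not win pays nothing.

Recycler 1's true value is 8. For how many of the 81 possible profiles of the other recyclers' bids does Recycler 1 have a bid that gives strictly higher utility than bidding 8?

Others bid (5, 5, 5, 13): truth gives 0; bid 13 gives 3 > 0. Violating.
Others bid (5, 5, 13, 5): truth gives 0; bid 13 gives 3 > 0. Violating.
Others bid (5, 13, 5, 5): truth gives 0; bid 13 gives 3 > 0. Violating.
Others bid (13, 5, 5, 5): truth gives 0; bid 13 gives 3 > 0. Violating.
Others bid (5, 5, 5, 5): truth gives 3; no alternative beats it.
Others bid (5, 5, 5, 8): truth gives 3; no alternative beats it.
(Checking all 81 profiles: 4 have a profitable deviation, 77 do not.)

4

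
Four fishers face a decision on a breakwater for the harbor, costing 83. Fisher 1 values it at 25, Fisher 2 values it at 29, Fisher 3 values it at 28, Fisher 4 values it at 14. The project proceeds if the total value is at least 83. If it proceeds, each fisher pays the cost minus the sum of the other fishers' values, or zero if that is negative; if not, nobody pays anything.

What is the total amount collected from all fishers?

Total value 96 ≥ cost 83, so it is built.
Fisher 1: others sum to 71; max(0, 83 - 71) = 12.
Fisher 2: others sum to 67; max(0, 83 - 67) = 16.
Fisher 3: others sum to 68; max(0, 83 - 68) = 15.
Fisher 4: others sum to 82; max(0, 83 - 82) = 1.
Total collected = 12 + 16 + 15 + 1 = 44.

44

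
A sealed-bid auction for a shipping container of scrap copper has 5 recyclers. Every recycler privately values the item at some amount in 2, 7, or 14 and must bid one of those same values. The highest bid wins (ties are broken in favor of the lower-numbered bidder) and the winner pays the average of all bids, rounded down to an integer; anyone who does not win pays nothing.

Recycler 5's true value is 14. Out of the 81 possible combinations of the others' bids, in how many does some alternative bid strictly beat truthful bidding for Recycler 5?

1

Others bid (2, 2, 2, 2): truth gives 10; bid 7 gives 11 > 10. Violating.
Others bid (2, 2, 2, 7): truth gives 9; no alternative beats it.
Others bid (2, 2, 2, 14): truth gives 0; no alternative beats it.
(Checking all 81 profiles: 1 has a profitable deviation, 80 do not.)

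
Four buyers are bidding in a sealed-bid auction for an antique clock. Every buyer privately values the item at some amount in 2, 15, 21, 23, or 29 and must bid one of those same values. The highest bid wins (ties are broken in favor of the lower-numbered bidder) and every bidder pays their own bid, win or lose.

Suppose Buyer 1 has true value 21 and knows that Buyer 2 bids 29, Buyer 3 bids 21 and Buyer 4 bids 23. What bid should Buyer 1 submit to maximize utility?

Bid 2: loses but pays 2, utility -2.
Bid 15: loses but pays 15, utility -15.
Bid 21: loses but pays 21, utility -21.
Bid 23: loses but pays 23, utility -23.
Bid 29: wins, pays 29, utility 21 - 29 = -8.
The best choice is 2 with utility -2.

2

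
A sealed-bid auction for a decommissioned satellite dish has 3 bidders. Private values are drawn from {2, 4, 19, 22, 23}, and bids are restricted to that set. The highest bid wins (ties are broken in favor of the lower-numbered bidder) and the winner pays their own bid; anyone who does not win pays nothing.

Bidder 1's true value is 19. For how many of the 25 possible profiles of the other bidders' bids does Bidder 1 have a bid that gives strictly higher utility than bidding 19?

4

Others bid (2, 2): truth gives 0; bid 2 gives 17 > 0. Violating.
Others bid (2, 4): truth gives 0; bid 4 gives 15 > 0. Violating.
Others bid (4, 2): truth gives 0; bid 4 gives 15 > 0. Violating.
Others bid (4, 4): truth gives 0; bid 4 gives 15 > 0. Violating.
Others bid (2, 19): truth gives 0; no alternative beats it.
Others bid (2, 22): truth gives 0; no alternative beats it.
(Checking all 25 profiles: 4 have a profitable deviation, 21 do not.)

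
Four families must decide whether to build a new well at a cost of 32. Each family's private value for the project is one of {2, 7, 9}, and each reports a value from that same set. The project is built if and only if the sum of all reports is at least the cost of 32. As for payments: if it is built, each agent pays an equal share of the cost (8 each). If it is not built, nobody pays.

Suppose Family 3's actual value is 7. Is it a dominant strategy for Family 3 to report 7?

Consider the case where Family 1 reports 7, Family 2 reports 9 and Family 4 reports 9.
Truthful report 7: project built, pays 8, utility 7 - 8 = -1.
Report 2 instead: project not built, utility 0.
Since 0 > -1, reporting 2 is strictly better here, so truthful reporting is not dominant.

No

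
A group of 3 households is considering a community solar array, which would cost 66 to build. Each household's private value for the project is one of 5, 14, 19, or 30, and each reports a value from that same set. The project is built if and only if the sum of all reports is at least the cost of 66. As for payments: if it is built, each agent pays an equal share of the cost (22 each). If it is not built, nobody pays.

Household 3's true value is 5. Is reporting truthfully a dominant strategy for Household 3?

Yes

Check each profile of the others' reports and compare truth against every alternative report.
Others report (30, 30): truth gives 0, best alternative gives -17.
Others report (5, 5): truth gives 0, best alternative gives 0.
Others report (5, 14): truth gives 0, best alternative gives 0.
Others report (5, 19): truth gives 0, best alternative gives 0.
Others report (5, 30): truth gives 0, best alternative gives 0.
Others report (14, 5): truth gives 0, best alternative gives 0.
(Remaining 10 profiles checked similarly; truth is weakly best in each.)
In every case the truthful report is at least as good as any alternative, so it is a dominant strategy.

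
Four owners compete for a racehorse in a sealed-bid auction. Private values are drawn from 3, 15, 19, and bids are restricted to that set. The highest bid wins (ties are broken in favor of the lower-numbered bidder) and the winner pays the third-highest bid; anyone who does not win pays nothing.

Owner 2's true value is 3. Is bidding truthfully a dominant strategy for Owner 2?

Yes

Check each profile of the others' bids and compare truth against every alternative bid.
Others bid (3, 15, 15): truth gives 0, best alternative gives -12.
Others bid (3, 3, 3): truth gives 0, best alternative gives 0.
Others bid (3, 3, 15): truth gives 0, best alternative gives 0.
Others bid (3, 3, 19): truth gives 0, best alternative gives 0.
Others bid (3, 15, 3): truth gives 0, best alternative gives 0.
Others bid (3, 15, 19): truth gives 0, best alternative gives 0.
(Remaining 21 profiles checked similarly; truth is weakly best in each.)
In every case the truthful bid is at least as good as any alternative, so it is a dominant strategy.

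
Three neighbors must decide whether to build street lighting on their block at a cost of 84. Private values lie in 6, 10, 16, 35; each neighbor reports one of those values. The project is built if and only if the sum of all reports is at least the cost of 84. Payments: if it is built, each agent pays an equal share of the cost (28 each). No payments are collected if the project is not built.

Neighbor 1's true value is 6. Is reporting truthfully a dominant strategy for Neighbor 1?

Yes

Check each profile of the others' reports and compare truth against every alternative report.
Others report (6, 6): truth gives 0, best alternative gives 0.
Others report (6, 10): truth gives 0, best alternative gives 0.
Others report (6, 16): truth gives 0, best alternative gives 0.
Others report (6, 35): truth gives 0, best alternative gives 0.
Others report (10, 6): truth gives 0, best alternative gives 0.
Others report (10, 10): truth gives 0, best alternative gives 0.
(Remaining 10 profiles checked similarly; truth is weakly best in each.)
In every case the truthful report is at least as good as any alternative, so it is a dominant strategy.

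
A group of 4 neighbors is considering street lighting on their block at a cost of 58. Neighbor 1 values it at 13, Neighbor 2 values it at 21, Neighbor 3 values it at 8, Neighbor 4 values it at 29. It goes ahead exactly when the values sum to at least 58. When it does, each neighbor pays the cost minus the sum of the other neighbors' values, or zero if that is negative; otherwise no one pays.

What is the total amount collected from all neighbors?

24

Total value 71 ≥ cost 58, so it is built.
Neighbor 1: others sum to 58; max(0, 58 - 58) = 0.
Neighbor 2: others sum to 50; max(0, 58 - 50) = 8.
Neighbor 3: others sum to 63; max(0, 58 - 63) = 0.
Neighbor 4: others sum to 42; max(0, 58 - 42) = 16.
Total collected = 0 + 8 + 0 + 16 = 24.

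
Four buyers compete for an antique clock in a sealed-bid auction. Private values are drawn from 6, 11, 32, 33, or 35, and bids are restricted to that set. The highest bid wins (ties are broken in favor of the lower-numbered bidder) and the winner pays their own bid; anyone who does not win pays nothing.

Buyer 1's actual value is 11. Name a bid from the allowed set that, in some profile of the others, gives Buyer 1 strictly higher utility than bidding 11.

Suppose Buyer 2 bids 6, Buyer 3 bids 6 and Buyer 4 bids 6.
Bid 11: wins, pays 11, utility 11 - 11 = 0.
Bid 6: wins, pays 6, utility 11 - 6 = 5.
So bidding 6 beats truth here (5 > 0).

6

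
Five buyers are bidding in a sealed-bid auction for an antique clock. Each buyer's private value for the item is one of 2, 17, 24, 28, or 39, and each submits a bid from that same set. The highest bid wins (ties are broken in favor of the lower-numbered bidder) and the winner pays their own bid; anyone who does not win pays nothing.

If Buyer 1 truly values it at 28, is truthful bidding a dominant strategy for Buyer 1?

No

Consider the case where Buyer 2 bids 2, Buyer 3 bids 2, Buyer 4 bids 2 and Buyer 5 bids 2.
Truthful bid 28: wins, pays 28, utility 28 - 28 = 0.
Bid 2 instead: wins, pays 2, utility 28 - 2 = 26.
Since 26 > 0, bidding 2 is strictly better here, so truthful bidding is not dominant.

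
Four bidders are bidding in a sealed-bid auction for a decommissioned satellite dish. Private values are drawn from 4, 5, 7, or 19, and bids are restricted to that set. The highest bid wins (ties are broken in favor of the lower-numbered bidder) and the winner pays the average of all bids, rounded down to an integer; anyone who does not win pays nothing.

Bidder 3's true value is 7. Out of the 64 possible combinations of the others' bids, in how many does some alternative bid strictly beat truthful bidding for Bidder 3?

Others bid (4, 4, 5): truth gives 2; bid 5 gives 3 > 2. Violating.
Others bid (4, 4, 4): truth gives 3; no alternative beats it.
Others bid (4, 4, 7): truth gives 2; no alternative beats it.
(Checking all 64 profiles: 1 has a profitable deviation, 63 do not.)

1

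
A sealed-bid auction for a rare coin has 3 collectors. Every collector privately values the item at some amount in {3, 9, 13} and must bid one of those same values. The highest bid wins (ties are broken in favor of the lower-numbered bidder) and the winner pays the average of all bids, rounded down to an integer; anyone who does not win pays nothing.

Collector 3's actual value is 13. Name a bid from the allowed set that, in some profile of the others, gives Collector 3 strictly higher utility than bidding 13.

Suppose Collector 1 bids 3 and Collector 2 bids 3.
Bid 13: wins, pays 6, utility 13 - 6 = 7.
Bid 9: wins, pays 5, utility 13 - 5 = 8.
So bidding 9 beats truth here (8 > 7).

9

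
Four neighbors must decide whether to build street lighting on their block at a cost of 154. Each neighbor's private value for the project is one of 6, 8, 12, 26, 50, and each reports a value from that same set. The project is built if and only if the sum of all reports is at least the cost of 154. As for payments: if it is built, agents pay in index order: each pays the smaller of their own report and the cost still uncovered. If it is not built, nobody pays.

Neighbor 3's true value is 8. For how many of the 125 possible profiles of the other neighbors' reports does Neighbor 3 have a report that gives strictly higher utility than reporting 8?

1

Others report (50, 50, 50): truth gives 0; report 6 gives 2 > 0. Violating.
Others report (6, 6, 6): truth gives 0; no alternative beats it.
Others report (6, 6, 8): truth gives 0; no alternative beats it.
(Checking all 125 profiles: 1 has a profitable deviation, 124 do not.)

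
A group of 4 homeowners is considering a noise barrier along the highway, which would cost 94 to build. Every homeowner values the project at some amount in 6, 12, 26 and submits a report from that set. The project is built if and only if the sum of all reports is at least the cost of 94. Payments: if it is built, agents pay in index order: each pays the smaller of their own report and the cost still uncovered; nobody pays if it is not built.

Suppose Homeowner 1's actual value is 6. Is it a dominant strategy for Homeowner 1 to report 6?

Check each profile of the others' reports and compare truth against every alternative report.
Others report (6, 6, 6): truth gives 0, best alternative gives 0.
Others report (6, 6, 12): truth gives 0, best alternative gives 0.
Others report (6, 6, 26): truth gives 0, best alternative gives 0.
Others report (6, 12, 6): truth gives 0, best alternative gives 0.
Others report (6, 12, 12): truth gives 0, best alternative gives 0.
Others report (6, 12, 26): truth gives 0, best alternative gives 0.
(Remaining 21 profiles checked similarly; truth is weakly best in each.)
In every case the truthful report is at least as good as any alternative, so it is a dominant strategy.

Yes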